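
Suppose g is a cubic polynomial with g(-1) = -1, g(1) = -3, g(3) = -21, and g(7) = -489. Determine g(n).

g(n) = -2n^3 + 4n^2 + n - 6

Write g(n) = an^3 + bn^2 + cn + d. Substituting each data point gives a linear system:
  -a + b - c + d = -1
  a + b + c + d = -3
  27a + 9b + 3c + d = -21
  343a + 49b + 7c + d = -489
Solving the system yields a = -2, b = 4, c = 1, d = -6.
So g(n) = -2n^3 + 4n^2 + n - 6.
Check: g(-1) = -1. ✓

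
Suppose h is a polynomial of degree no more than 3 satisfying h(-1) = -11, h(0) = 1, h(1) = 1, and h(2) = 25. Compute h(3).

Forward differences of the values at u = -1, 0, 1, 2:
  h  : -11  1  1  25
  Δ  : 12  0  24
  Δ^2: -12  24
  Δ^3: 36
The third differences are constant, confirming degree 3.
Interpolating (Newton forward form) and evaluating at u = 3 gives h(3) = 109.

109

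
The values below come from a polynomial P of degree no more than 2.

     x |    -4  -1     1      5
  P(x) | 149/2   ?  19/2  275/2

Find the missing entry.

The 3 known points determine the degree-2 polynomial uniquely.
Write P(x) = ax^2 + bx + c. Substituting each data point gives a linear system:
  16a - 4b + c = 149/2
  a + b + c = 19/2
  25a + 5b + c = 275/2
Solving the system yields a = 5, b = 2, c = 5/2.
So P(x) = 5x^2 + 2x + 5/2.
Then P(-1) = 11/2.

11/2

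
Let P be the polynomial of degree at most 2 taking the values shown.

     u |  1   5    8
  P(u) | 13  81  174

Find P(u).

Write P(u) = au^2 + bu + c. Substituting each data point gives a linear system:
  a + b + c = 13
  25a + 5b + c = 81
  64a + 8b + c = 174
Solving the system yields a = 2, b = 5, c = 6.
So P(u) = 2u^2 + 5u + 6.
Check: P(5) = 81. ✓

P(u) = 2u^2 + 5u + 6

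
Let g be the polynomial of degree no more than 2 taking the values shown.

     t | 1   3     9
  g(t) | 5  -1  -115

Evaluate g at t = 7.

Write g(t) = at^2 + bt + c. Substituting each data point gives a linear system:
  a + b + c = 5
  9a + 3b + c = -1
  81a + 9b + c = -115
Solving the system yields a = -2, b = 5, c = 2.
So g(t) = -2t^2 + 5t + 2.
Then g(7) = -61.

-61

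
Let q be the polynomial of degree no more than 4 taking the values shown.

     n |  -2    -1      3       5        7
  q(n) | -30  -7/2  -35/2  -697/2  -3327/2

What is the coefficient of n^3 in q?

2

Write q(n) = an^4 + bn^3 + cn^2 + dn + e. Substituting each data point gives a linear system:
  16a - 8b + 4c - 2d + e = -30
  a - b + c - d + e = -7/2
  81a + 27b + 9c + 3d + e = -35/2
  625a + 125b + 25c + 5d + e = -697/2
  2401a + 343b + 49c + 7d + e = -3327/2
Solving the system yields a = -1, b = 2, c = 1, d = 1/2, e = -1.
So q(n) = -n^4 + 2n^3 + n^2 + (1/2)n - 1.
The coefficient of n^3 is 2.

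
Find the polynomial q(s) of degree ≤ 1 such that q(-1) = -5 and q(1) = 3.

Write q(s) = as + b. Substituting each data point gives a linear system:
  -a + b = -5
  a + b = 3
Solving the system yields a = 4, b = -1.
So q(s) = 4s - 1.
Check: q(1) = 3. ✓

q(s) = 4s - 1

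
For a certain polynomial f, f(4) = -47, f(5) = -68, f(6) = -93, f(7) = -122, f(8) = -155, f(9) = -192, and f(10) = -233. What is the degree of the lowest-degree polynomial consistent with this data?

2

Forward differences of the values at n = 4, 5, 6, 7, 8, 9, 10:
  f  : -47  -68  -93  -122  -155  -192  -233
  Δ  : -21  -25  -29  -33  -37  -41
  Δ^2: -4  -4  -4  -4  -4
  Δ^3: 0  0  0  0
  Δ^4: 0  0  0
  Δ^5: 0  0
  Δ^6: 0
The second differences are constant (-4) and nonzero, while all higher differences vanish, so the minimal degree is 2.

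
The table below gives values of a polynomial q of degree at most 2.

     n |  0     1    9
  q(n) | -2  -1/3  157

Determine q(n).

q(n) = 2n^2 - (1/3)n - 2

Write q(n) = an^2 + bn + c. Substituting each data point gives a linear system:
  c = -2
  a + b + c = -1/3
  81a + 9b + c = 157
Solving the system yields a = 2, b = -1/3, c = -2.
So q(n) = 2n^2 - (1/3)n - 2.
Check: q(1) = -1/3. ✓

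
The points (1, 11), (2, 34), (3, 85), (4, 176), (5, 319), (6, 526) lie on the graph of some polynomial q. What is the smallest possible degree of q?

3

Forward differences of the values at x = 1, 2, 3, 4, 5, 6:
  q  : 11  34  85  176  319  526
  Δ  : 23  51  91  143  207
  Δ^2: 28  40  52  64
  Δ^3: 12  12  12
  Δ^4: 0  0
  Δ^5: 0
The third differences are constant (12) and nonzero, while all higher differences vanish, so the minimal degree is 3.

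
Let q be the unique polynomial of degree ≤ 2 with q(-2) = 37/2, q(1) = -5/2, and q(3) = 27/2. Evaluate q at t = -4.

125/2

Using the Lagrange interpolation formula with nodes -2, 1, 3:
  L_0(t) = (t - 1)(t - 3) / 15
  L_1(t) = (t + 2)(t - 3) / -6
  L_2(t) = (t + 2)(t - 1) / 10
Then q(t) = 37/2·L_0(t) - 5/2·L_1(t) + 27/2·L_2(t).
Expanding and collecting terms gives q(t) = 3t^2 - 4t - 3/2.
Evaluating at t = -4: q(-4) = 125/2.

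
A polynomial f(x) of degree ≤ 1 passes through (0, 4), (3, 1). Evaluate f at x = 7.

Write f(x) = ax + b. Substituting each data point gives a linear system:
  b = 4
  3a + b = 1
Solving the system yields a = -1, b = 4.
So f(x) = -x + 4.
Then f(7) = -3.

-3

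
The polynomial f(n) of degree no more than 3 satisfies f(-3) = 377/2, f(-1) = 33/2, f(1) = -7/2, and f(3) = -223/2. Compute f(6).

Forward differences of the values at n = -3, -1, 1, 3:
  f  : 377/2  33/2  -7/2  -223/2
  Δ  : -172  -20  -108
  Δ^2: 152  -88
  Δ^3: -240
The third differences are constant, confirming degree 3.
Interpolating (Newton forward form) and evaluating at n = 6 gives f(6) = -1927/2.

-1927/2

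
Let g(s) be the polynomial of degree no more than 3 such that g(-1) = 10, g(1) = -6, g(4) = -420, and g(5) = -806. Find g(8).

Write g(s) = as^3 + bs^2 + cs + d. Substituting each data point gives a linear system:
  -a + b - c + d = 10
  a + b + c + d = -6
  64a + 16b + 4c + d = -420
  125a + 25b + 5c + d = -806
Solving the system yields a = -6, b = -2, c = -2, d = 4.
So g(s) = -6s^3 - 2s^2 - 2s + 4.
Then g(8) = -3212.

-3212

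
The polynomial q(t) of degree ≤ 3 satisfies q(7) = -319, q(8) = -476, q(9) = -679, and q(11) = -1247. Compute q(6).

Using the Lagrange interpolation formula with nodes 7, 8, 9, 11:
  L_0(t) = (t - 8)(t - 9)(t - 11) / -8
  L_1(t) = (t - 7)(t - 9)(t - 11) / 3
  L_2(t) = (t - 7)(t - 8)(t - 11) / -4
  L_3(t) = (t - 7)(t - 8)(t - 9) / 24
Then q(t) = -319·L_0(t) - 476·L_1(t) - 679·L_2(t) - 1247·L_3(t).
Expanding and collecting terms gives q(t) = -t^3 + t^2 - 3t - 4.
Evaluating at t = 6: q(6) = -202.

-202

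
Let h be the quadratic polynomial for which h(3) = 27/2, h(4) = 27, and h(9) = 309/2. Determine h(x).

h(x) = 2x^2 - (1/2)x - 3

Write h(x) = ax^2 + bx + c. Substituting each data point gives a linear system:
  9a + 3b + c = 27/2
  16a + 4b + c = 27
  81a + 9b + c = 309/2
Solving the system yields a = 2, b = -1/2, c = -3.
So h(x) = 2x^2 - (1/2)x - 3.
Check: h(3) = 27/2. ✓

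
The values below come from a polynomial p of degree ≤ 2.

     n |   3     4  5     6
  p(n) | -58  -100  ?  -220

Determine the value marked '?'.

The 3 known points determine the degree-2 polynomial uniquely.
Write p(n) = an^2 + bn + c. Substituting each data point gives a linear system:
  9a + 3b + c = -58
  16a + 4b + c = -100
  36a + 6b + c = -220
Solving the system yields a = -6, b = 0, c = -4.
So p(n) = -6n^2 - 4.
Then p(5) = -154.

-154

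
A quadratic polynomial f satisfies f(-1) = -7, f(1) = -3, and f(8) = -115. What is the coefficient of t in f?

2

Write f(t) = at^2 + bt + c. Substituting each data point gives a linear system:
  a - b + c = -7
  a + b + c = -3
  64a + 8b + c = -115
Solving the system yields a = -2, b = 2, c = -3.
So f(t) = -2t^2 + 2t - 3.
The coefficient of t is 2.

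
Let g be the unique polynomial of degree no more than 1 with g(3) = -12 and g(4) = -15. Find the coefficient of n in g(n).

-3

Write g(n) = an + b. Substituting each data point gives a linear system:
  3a + b = -12
  4a + b = -15
Solving the system yields a = -3, b = -3.
So g(n) = -3n - 3.
The leading coefficient is -3.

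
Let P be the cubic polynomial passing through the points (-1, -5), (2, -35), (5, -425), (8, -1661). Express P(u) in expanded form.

Using the Lagrange interpolation formula with nodes -1, 2, 5, 8:
  L_0(u) = (u - 2)(u - 5)(u - 8) / -162
  L_1(u) = (u + 1)(u - 5)(u - 8) / 54
  L_2(u) = (u + 1)(u - 2)(u - 8) / -54
  L_3(u) = (u + 1)(u - 2)(u - 5) / 162
Then P(u) = -5·L_0(u) - 35·L_1(u) - 425·L_2(u) - 1661·L_3(u).
Expanding and collecting terms gives P(u) = -3u³ - 2u² + u - 5.
Check: P(5) = -425. ✓

P(u) = -3u^3 - 2u^2 + u - 5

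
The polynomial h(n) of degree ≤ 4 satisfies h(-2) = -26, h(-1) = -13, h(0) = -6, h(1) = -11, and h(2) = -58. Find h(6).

Using the Lagrange interpolation formula with nodes -2, -1, 0, 1, 2:
  L_0(n) = (n + 1)n(n - 1)(n - 2) / 24
  L_1(n) = (n + 2)n(n - 1)(n - 2) / -6
  L_2(n) = (n + 2)(n + 1)(n - 1)(n - 2) / 4
  L_3(n) = (n + 2)(n + 1)n(n - 2) / -6
  L_4(n) = (n + 2)(n + 1)n(n - 1) / 24
Then h(n) = -26·L_0(n) - 13·L_1(n) - 6·L_2(n) - 11·L_3(n) - 58·L_4(n).
Expanding and collecting terms gives h(n) = -n⁴ - 3n³ - 5n² + 4n - 6.
Evaluating at n = 6: h(6) = -2106.

-2106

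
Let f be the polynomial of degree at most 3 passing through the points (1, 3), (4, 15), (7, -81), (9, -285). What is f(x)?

f(x) = -x^3 + 6x^2 - 5x + 3

Write f(x) = ax^3 + bx^2 + cx + d. Substituting each data point gives a linear system:
  a + b + c + d = 3
  64a + 16b + 4c + d = 15
  343a + 49b + 7c + d = -81
  729a + 81b + 9c + d = -285
Solving the system yields a = -1, b = 6, c = -5, d = 3.
So f(x) = -x^3 + 6x^2 - 5x + 3.
Check: f(4) = 15. ✓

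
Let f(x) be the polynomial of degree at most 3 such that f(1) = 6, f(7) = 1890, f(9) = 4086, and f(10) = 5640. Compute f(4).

Using the Lagrange interpolation formula with nodes 1, 7, 9, 10:
  L_0(x) = (x - 7)(x - 9)(x - 10) / -432
  L_1(x) = (x - 1)(x - 9)(x - 10) / 36
  L_2(x) = (x - 1)(x - 7)(x - 10) / -16
  L_3(x) = (x - 1)(x - 7)(x - 9) / 27
Then f(x) = 6·L_0(x) + 1890·L_1(x) + 4086·L_2(x) + 5640·L_3(x).
Expanding and collecting terms gives f(x) = 6x³ - 4x² + 4x.
Evaluating at x = 4: f(4) = 336.

336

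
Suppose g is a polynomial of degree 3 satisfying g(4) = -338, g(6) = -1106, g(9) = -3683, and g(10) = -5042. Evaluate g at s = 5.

Write g(s) = as^3 + bs^2 + cs + d. Substituting each data point gives a linear system:
  64a + 16b + 4c + d = -338
  216a + 36b + 6c + d = -1106
  729a + 81b + 9c + d = -3683
  1000a + 100b + 10c + d = -5042
Solving the system yields a = -5, b = 0, c = -4, d = -2.
So g(s) = -5s^3 - 4s - 2.
Then g(5) = -647.

-647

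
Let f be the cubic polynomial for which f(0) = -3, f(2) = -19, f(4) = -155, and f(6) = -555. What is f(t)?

f(t) = -3t^3 + 3t^2 - 2t - 3

Write f(t) = at^3 + bt^2 + ct + d. Substituting each data point gives a linear system:
  d = -3
  8a + 4b + 2c + d = -19
  64a + 16b + 4c + d = -155
  216a + 36b + 6c + d = -555
Solving the system yields a = -3, b = 3, c = -2, d = -3.
So f(t) = -3t^3 + 3t^2 - 2t - 3.
Check: f(6) = -555. ✓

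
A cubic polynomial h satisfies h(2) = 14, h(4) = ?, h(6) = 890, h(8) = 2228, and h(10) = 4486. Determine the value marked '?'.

On equispaced nodes a degree-3 polynomial has vanishing fourth forward difference, so
  h(2) - 4·h(4) + 6·h(6) - 4·h(8) + h(10) = 0.
Substituting the known values and solving for h(4):
  -4·h(4) = -928
  h(4) = 232.

232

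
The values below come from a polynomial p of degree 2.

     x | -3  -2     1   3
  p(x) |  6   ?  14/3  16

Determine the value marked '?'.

The 3 known points determine the degree-2 polynomial uniquely.
Write p(x) = ax^2 + bx + c. Substituting each data point gives a linear system:
  9a - 3b + c = 6
  a + b + c = 14/3
  9a + 3b + c = 16
Solving the system yields a = 1, b = 5/3, c = 2.
So p(x) = x^2 + (5/3)x + 2.
Then p(-2) = 8/3.

8/3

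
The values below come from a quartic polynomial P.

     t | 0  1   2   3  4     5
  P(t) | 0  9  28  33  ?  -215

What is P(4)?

-24

On equispaced nodes a degree-4 polynomial has vanishing fifth forward difference, so
  - P(0) + 5·P(1) - 10·P(2) + 10·P(3) - 5·P(4) + P(5) = 0.
Substituting the known values and solving for P(4):
  -5·P(4) = 120
  P(4) = -24.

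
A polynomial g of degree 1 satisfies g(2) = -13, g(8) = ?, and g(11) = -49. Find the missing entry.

-37

The 2 known points determine the degree-1 polynomial uniquely.
Write g(u) = au + b. Substituting each data point gives a linear system:
  2a + b = -13
  11a + b = -49
Solving the system yields a = -4, b = -5.
So g(u) = -4u - 5.
Then g(8) = -37.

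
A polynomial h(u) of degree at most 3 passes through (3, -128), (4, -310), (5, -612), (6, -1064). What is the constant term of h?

Write h(u) = au^3 + bu^2 + cu + d. Substituting each data point gives a linear system:
  27a + 9b + 3c + d = -128
  64a + 16b + 4c + d = -310
  125a + 25b + 5c + d = -612
  216a + 36b + 6c + d = -1064
Solving the system yields a = -5, b = 0, c = 3, d = -2.
So h(u) = -5u^3 + 3u - 2.
The constant term is -2.

-2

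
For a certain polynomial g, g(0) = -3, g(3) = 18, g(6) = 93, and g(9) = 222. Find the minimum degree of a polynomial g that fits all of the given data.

Forward differences of the values at t = 0, 3, 6, 9:
  g  : -3  18  93  222
  Δ  : 21  75  129
  Δ^2: 54  54
  Δ^3: 0
The second differences are constant (54) and nonzero, while all higher differences vanish, so the minimal degree is 2.

2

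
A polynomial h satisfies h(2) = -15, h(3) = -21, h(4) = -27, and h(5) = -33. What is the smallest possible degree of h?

Forward differences of the values at x = 2, 3, 4, 5:
  h  : -15  -21  -27  -33
  Δ  : -6  -6  -6
  Δ^2: 0  0
  Δ^3: 0
The first differences are constant (-6) and nonzero, while all higher differences vanish, so the minimal degree is 1.

1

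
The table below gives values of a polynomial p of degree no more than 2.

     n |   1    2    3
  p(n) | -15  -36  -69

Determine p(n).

Write p(n) = an^2 + bn + c. Substituting each data point gives a linear system:
  a + b + c = -15
  4a + 2b + c = -36
  9a + 3b + c = -69
Solving the system yields a = -6, b = -3, c = -6.
So p(n) = -6n^2 - 3n - 6.
Check: p(1) = -15. ✓

p(n) = -6n^2 - 3n - 6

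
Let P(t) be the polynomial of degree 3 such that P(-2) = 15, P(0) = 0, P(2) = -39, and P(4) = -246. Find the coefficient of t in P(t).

-3/2

Write P(t) = at^3 + bt^2 + ct + d. Substituting each data point gives a linear system:
  -8a + 4b - 2c + d = 15
  d = 0
  8a + 4b + 2c + d = -39
  64a + 16b + 4c + d = -246
Solving the system yields a = -3, b = -3, c = -3/2, d = 0.
So P(t) = -3t^3 - 3t^2 - (3/2)t.
The coefficient of t is -3/2.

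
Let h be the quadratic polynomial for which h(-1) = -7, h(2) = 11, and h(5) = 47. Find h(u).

Using the Lagrange interpolation formula with nodes -1, 2, 5:
  L_0(u) = (u - 2)(u - 5) / 18
  L_1(u) = (u + 1)(u - 5) / -9
  L_2(u) = (u + 1)(u - 2) / 18
Then h(u) = -7·L_0(u) + 11·L_1(u) + 47·L_2(u).
Expanding and collecting terms gives h(u) = u^2 + 5u - 3.
Check: h(-1) = -7. ✓

h(u) = u^2 + 5u - 3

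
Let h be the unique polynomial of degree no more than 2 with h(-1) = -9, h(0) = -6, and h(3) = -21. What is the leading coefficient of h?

-2

Write h(n) = an^2 + bn + c. Substituting each data point gives a linear system:
  a - b + c = -9
  c = -6
  9a + 3b + c = -21
Solving the system yields a = -2, b = 1, c = -6.
So h(n) = -2n² + n - 6.
The leading coefficient is -2.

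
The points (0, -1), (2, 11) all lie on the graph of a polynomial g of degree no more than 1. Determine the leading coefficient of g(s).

Write g(s) = as + b. Substituting each data point gives a linear system:
  b = -1
  2a + b = 11
Solving the system yields a = 6, b = -1.
So g(s) = 6s - 1.
The leading coefficient is 6.

6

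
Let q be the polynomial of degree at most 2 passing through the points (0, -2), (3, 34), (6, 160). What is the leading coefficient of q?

Write q(x) = ax^2 + bx + c. Substituting each data point gives a linear system:
  c = -2
  9a + 3b + c = 34
  36a + 6b + c = 160
Solving the system yields a = 5, b = -3, c = -2.
So q(x) = 5x^2 - 3x - 2.
The leading coefficient is 5.

5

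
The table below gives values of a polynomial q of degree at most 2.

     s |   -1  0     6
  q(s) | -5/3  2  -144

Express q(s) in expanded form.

Using the Lagrange interpolation formula with nodes -1, 0, 6:
  L_0(s) = s(s - 6) / 7
  L_1(s) = (s + 1)(s - 6) / -6
  L_2(s) = (s + 1)s / 42
Then q(s) = -5/3·L_0(s) + 2·L_1(s) - 144·L_2(s).
Expanding and collecting terms gives q(s) = -4s^2 - (1/3)s + 2.
Check: q(-1) = -5/3. ✓

q(s) = -4s^2 - (1/3)s + 2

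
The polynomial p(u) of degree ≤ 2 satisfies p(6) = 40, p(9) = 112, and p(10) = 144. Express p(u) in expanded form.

Write p(u) = au^2 + bu + c. Substituting each data point gives a linear system:
  36a + 6b + c = 40
  81a + 9b + c = 112
  100a + 10b + c = 144
Solving the system yields a = 2, b = -6, c = 4.
So p(u) = 2u^2 - 6u + 4.
Check: p(6) = 40. ✓

p(u) = 2u^2 - 6u + 4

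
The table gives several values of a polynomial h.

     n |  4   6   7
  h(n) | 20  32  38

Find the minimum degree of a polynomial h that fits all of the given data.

1

Divided differences on the nodes 4, 6, 7:
  order 0: 20  32  38
  order 1: 6  6
  order 2: 0
The order-1 divided differences are all 6 (nonzero) and every higher order vanishes, so the data lies on a polynomial of degree exactly 1.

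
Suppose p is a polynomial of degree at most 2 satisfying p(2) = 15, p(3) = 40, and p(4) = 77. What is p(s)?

p(s) = 6s^2 - 5s + 1

Write p(s) = as^2 + bs + c. Substituting each data point gives a linear system:
  4a + 2b + c = 15
  9a + 3b + c = 40
  16a + 4b + c = 77
Solving the system yields a = 6, b = -5, c = 1.
So p(s) = 6s^2 - 5s + 1.
Check: p(2) = 15. ✓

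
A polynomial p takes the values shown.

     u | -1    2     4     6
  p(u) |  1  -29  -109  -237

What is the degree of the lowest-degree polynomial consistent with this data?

Divided differences on the nodes -1, 2, 4, 6:
  order 0: 1  -29  -109  -237
  order 1: -10  -40  -64
  order 2: -6  -6
  order 3: 0
The order-2 divided differences are all -6 (nonzero) and every higher order vanishes, so the data lies on a polynomial of degree exactly 2.

2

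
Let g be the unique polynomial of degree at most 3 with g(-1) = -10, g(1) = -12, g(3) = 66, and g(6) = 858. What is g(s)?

g(s) = 5s^3 - 5s^2 - 6s - 6

Write g(s) = as^3 + bs^2 + cs + d. Substituting each data point gives a linear system:
  -a + b - c + d = -10
  a + b + c + d = -12
  27a + 9b + 3c + d = 66
  216a + 36b + 6c + d = 858
Solving the system yields a = 5, b = -5, c = -6, d = -6.
So g(s) = 5s^3 - 5s^2 - 6s - 6.
Check: g(6) = 858. ✓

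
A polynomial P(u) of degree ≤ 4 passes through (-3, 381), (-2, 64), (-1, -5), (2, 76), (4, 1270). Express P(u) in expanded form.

Write P(u) = au^4 + bu^3 + cu^2 + du + e. Substituting each data point gives a linear system:
  81a - 27b + 9c - 3d + e = 381
  16a - 8b + 4c - 2d + e = 64
  a - b + c - d + e = -5
  16a + 8b + 4c + 2d + e = 76
  256a + 64b + 16c + 4d + e = 1270
Solving the system yields a = 5, b = 0, c = -1, d = 3, e = -6.
So P(u) = 5u^4 - u^2 + 3u - 6.
Check: P(-2) = 64. ✓

P(u) = 5u^4 - u^2 + 3u - 6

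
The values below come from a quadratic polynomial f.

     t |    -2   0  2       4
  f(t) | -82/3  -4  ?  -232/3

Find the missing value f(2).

-62/3

The 3 known points determine the degree-2 polynomial uniquely.
Write f(t) = at^2 + bt + c. Substituting each data point gives a linear system:
  4a - 2b + c = -82/3
  c = -4
  16a + 4b + c = -232/3
Solving the system yields a = -5, b = 5/3, c = -4.
So f(t) = -5t^2 + (5/3)t - 4.
Then f(2) = -62/3.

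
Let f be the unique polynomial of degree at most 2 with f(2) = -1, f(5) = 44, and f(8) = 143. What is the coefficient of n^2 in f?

Write f(n) = an^2 + bn + c. Substituting each data point gives a linear system:
  4a + 2b + c = -1
  25a + 5b + c = 44
  64a + 8b + c = 143
Solving the system yields a = 3, b = -6, c = -1.
So f(n) = 3n^2 - 6n - 1.
The leading coefficient is 3.

3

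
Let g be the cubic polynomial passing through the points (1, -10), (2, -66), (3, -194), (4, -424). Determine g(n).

Write g(n) = an^3 + bn^2 + cn + d. Substituting each data point gives a linear system:
  a + b + c + d = -10
  8a + 4b + 2c + d = -66
  27a + 9b + 3c + d = -194
  64a + 16b + 4c + d = -424
Solving the system yields a = -5, b = -6, c = -3, d = 4.
So g(n) = -5n^3 - 6n^2 - 3n + 4.
Check: g(1) = -10. ✓

g(n) = -5n^3 - 6n^2 - 3n + 4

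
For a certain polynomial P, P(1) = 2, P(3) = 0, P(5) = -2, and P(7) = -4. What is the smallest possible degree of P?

1

Forward differences of the values at u = 1, 3, 5, 7:
  P  : 2  0  -2  -4
  Δ  : -2  -2  -2
  Δ^2: 0  0
  Δ^3: 0
The first differences are constant (-2) and nonzero, while all higher differences vanish, so the minimal degree is 1.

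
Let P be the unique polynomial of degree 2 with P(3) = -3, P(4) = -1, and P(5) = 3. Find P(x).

Write P(x) = ax^2 + bx + c. Substituting each data point gives a linear system:
  9a + 3b + c = -3
  16a + 4b + c = -1
  25a + 5b + c = 3
Solving the system yields a = 1, b = -5, c = 3.
So P(x) = x^2 - 5x + 3.
Check: P(4) = -1. ✓

P(x) = x^2 - 5x + 3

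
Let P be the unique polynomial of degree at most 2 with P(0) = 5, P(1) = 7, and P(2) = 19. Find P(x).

Write P(x) = ax^2 + bx + c. Substituting each data point gives a linear system:
  c = 5
  a + b + c = 7
  4a + 2b + c = 19
Solving the system yields a = 5, b = -3, c = 5.
So P(x) = 5x² - 3x + 5.
Check: P(0) = 5. ✓

P(x) = 5x^2 - 3x + 5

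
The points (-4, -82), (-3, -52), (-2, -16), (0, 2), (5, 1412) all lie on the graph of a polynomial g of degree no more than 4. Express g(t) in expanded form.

Write g(t) = at^4 + bt^3 + ct^2 + dt + e. Substituting each data point gives a linear system:
  256a - 64b + 16c - 4d + e = -82
  81a - 27b + 9c - 3d + e = -52
  16a - 8b + 4c - 2d + e = -16
  e = 2
  625a + 125b + 25c + 5d + e = 1412
Solving the system yields a = 1, b = 6, c = 2, d = -3, e = 2.
So g(t) = t⁴ + 6t³ + 2t² - 3t + 2.
Check: g(-3) = -52. ✓

g(t) = t^4 + 6t^3 + 2t^2 - 3t + 2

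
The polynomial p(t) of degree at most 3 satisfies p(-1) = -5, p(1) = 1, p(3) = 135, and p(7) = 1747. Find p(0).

-3

Using the Lagrange interpolation formula with nodes -1, 1, 3, 7:
  L_0(t) = (t - 1)(t - 3)(t - 7) / -64
  L_1(t) = (t + 1)(t - 3)(t - 7) / 24
  L_2(t) = (t + 1)(t - 1)(t - 7) / -32
  L_3(t) = (t + 1)(t - 1)(t - 3) / 192
Then p(t) = -5·L_0(t) + 1·L_1(t) + 135·L_2(t) + 1747·L_3(t).
Expanding and collecting terms gives p(t) = 5t^3 + t^2 - 2t - 3.
Evaluating at t = 0: p(0) = -3.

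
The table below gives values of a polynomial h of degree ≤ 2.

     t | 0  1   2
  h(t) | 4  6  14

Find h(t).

h(t) = 3t^2 - t + 4

Write h(t) = at^2 + bt + c. Substituting each data point gives a linear system:
  c = 4
  a + b + c = 6
  4a + 2b + c = 14
Solving the system yields a = 3, b = -1, c = 4.
So h(t) = 3t² - t + 4.
Check: h(2) = 14. ✓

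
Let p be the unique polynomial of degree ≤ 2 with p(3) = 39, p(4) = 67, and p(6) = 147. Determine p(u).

p(u) = 4u^2 + 3

Write p(u) = au^2 + bu + c. Substituting each data point gives a linear system:
  9a + 3b + c = 39
  16a + 4b + c = 67
  36a + 6b + c = 147
Solving the system yields a = 4, b = 0, c = 3.
So p(u) = 4u^2 + 3.
Check: p(3) = 39. ✓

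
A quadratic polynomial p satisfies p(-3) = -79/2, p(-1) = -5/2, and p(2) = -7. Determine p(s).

p(s) = -4s^2 + (5/2)s + 4

Write p(s) = as^2 + bs + c. Substituting each data point gives a linear system:
  9a - 3b + c = -79/2
  a - b + c = -5/2
  4a + 2b + c = -7
Solving the system yields a = -4, b = 5/2, c = 4.
So p(s) = -4s^2 + (5/2)s + 4.
Check: p(2) = -7. ✓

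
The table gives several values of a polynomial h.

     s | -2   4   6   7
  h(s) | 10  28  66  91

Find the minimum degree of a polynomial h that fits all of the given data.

2

Divided differences on the nodes -2, 4, 6, 7:
  order 0: 10  28  66  91
  order 1: 3  19  25
  order 2: 2  2
  order 3: 0
The order-2 divided differences are all 2 (nonzero) and every higher order vanishes, so the data lies on a polynomial of degree exactly 2.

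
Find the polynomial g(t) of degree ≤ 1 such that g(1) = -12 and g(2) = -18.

g(t) = -6t - 6

Write g(t) = at + b. Substituting each data point gives a linear system:
  a + b = -12
  2a + b = -18
Solving the system yields a = -6, b = -6.
So g(t) = -6t - 6.
Check: g(2) = -18. ✓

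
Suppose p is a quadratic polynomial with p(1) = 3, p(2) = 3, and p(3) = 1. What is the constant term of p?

1

Write p(s) = as^2 + bs + c. Substituting each data point gives a linear system:
  a + b + c = 3
  4a + 2b + c = 3
  9a + 3b + c = 1
Solving the system yields a = -1, b = 3, c = 1.
So p(s) = -s² + 3s + 1.
The constant term is 1.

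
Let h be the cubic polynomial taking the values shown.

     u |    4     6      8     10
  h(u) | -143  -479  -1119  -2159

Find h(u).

h(u) = -2u^3 - 2u^2 + 4u + 1

Write h(u) = au^3 + bu^2 + cu + d. Substituting each data point gives a linear system:
  64a + 16b + 4c + d = -143
  216a + 36b + 6c + d = -479
  512a + 64b + 8c + d = -1119
  1000a + 100b + 10c + d = -2159
Solving the system yields a = -2, b = -2, c = 4, d = 1.
So h(u) = -2u^3 - 2u^2 + 4u + 1.
Check: h(4) = -143. ✓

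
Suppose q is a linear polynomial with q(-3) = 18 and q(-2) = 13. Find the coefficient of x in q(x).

Write q(x) = ax + b. Substituting each data point gives a linear system:
  -3a + b = 18
  -2a + b = 13
Solving the system yields a = -5, b = 3.
So q(x) = -5x + 3.
The leading coefficient is -5.

-5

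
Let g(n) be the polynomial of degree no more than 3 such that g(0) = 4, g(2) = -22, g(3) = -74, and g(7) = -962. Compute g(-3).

Write g(n) = an^3 + bn^2 + cn + d. Substituting each data point gives a linear system:
  d = 4
  8a + 4b + 2c + d = -22
  27a + 9b + 3c + d = -74
  343a + 49b + 7c + d = -962
Solving the system yields a = -3, b = 2, c = -5, d = 4.
So g(n) = -3n^3 + 2n^2 - 5n + 4.
Then g(-3) = 118.

118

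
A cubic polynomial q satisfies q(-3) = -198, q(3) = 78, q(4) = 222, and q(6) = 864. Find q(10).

4404

Using the Lagrange interpolation formula with nodes -3, 3, 4, 6:
  L_0(n) = (n - 3)(n - 4)(n - 6) / -378
  L_1(n) = (n + 3)(n - 4)(n - 6) / 18
  L_2(n) = (n + 3)(n - 3)(n - 6) / -14
  L_3(n) = (n + 3)(n - 3)(n - 4) / 54
Then q(n) = -198·L_0(n) + 78·L_1(n) + 222·L_2(n) + 864·L_3(n).
Expanding and collecting terms gives q(n) = 5n³ - 6n² + n - 6.
Evaluating at n = 10: q(10) = 4404.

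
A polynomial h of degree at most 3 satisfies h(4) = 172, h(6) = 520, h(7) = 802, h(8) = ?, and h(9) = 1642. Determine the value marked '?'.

The 4 known points determine the degree-3 polynomial uniquely.
Write h(t) = at^3 + bt^2 + ct + d. Substituting each data point gives a linear system:
  64a + 16b + 4c + d = 172
  216a + 36b + 6c + d = 520
  343a + 49b + 7c + d = 802
  729a + 81b + 9c + d = 1642
Solving the system yields a = 2, b = 2, c = 2, d = 4.
So h(t) = 2t^3 + 2t^2 + 2t + 4.
Then h(8) = 1172.

1172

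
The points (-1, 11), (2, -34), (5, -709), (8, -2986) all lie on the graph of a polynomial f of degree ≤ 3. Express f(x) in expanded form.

f(x) = -6x^3 + x^2 + 2x + 6

Using the Lagrange interpolation formula with nodes -1, 2, 5, 8:
  L_0(x) = (x - 2)(x - 5)(x - 8) / -162
  L_1(x) = (x + 1)(x - 5)(x - 8) / 54
  L_2(x) = (x + 1)(x - 2)(x - 8) / -54
  L_3(x) = (x + 1)(x - 2)(x - 5) / 162
Then f(x) = 11·L_0(x) - 34·L_1(x) - 709·L_2(x) - 2986·L_3(x).
Expanding and collecting terms gives f(x) = -6x^3 + x^2 + 2x + 6.
Check: f(8) = -2986. ✓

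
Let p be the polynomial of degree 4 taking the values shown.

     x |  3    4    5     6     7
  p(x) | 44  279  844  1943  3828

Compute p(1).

-12

Using the Lagrange interpolation formula with nodes 3, 4, 5, 6, 7:
  L_0(x) = (x - 4)(x - 5)(x - 6)(x - 7) / 24
  L_1(x) = (x - 3)(x - 5)(x - 6)(x - 7) / -6
  L_2(x) = (x - 3)(x - 4)(x - 6)(x - 7) / 4
  L_3(x) = (x - 3)(x - 4)(x - 5)(x - 7) / -6
  L_4(x) = (x - 3)(x - 4)(x - 5)(x - 6) / 24
Then p(x) = 44·L_0(x) + 279·L_1(x) + 844·L_2(x) + 1943·L_3(x) + 3828·L_4(x).
Expanding and collecting terms gives p(x) = 2x^4 - 2x^3 - 5x^2 - 6x - 1.
Evaluating at x = 1: p(1) = -12.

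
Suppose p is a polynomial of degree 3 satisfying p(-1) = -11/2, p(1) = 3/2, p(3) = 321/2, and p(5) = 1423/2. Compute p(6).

1209

Forward differences of the values at s = -1, 1, 3, 5:
  p  : -11/2  3/2  321/2  1423/2
  Δ  : 7  159  551
  Δ^2: 152  392
  Δ^3: 240
The third differences are constant, confirming degree 3.
Interpolating (Newton forward form) and evaluating at s = 6 gives p(6) = 1209.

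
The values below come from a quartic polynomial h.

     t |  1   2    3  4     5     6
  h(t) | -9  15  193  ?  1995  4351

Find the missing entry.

747

The 5 known points determine the degree-4 polynomial uniquely.
Write h(t) = at^4 + bt^3 + ct^2 + dt + e. Substituting each data point gives a linear system:
  a + b + c + d + e = -9
  16a + 8b + 4c + 2d + e = 15
  81a + 27b + 9c + 3d + e = 193
  625a + 125b + 25c + 5d + e = 1995
  1296a + 216b + 36c + 6d + e = 4351
Solving the system yields a = 4, b = -3, c = -5, d = 0, e = -5.
So h(t) = 4t^4 - 3t^3 - 5t^2 - 5.
Then h(4) = 747.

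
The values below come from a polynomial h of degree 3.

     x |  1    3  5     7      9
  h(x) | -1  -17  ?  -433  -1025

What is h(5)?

On equispaced nodes a degree-3 polynomial has vanishing fourth forward difference, so
  h(1) - 4·h(3) + 6·h(5) - 4·h(7) + h(9) = 0.
Substituting the known values and solving for h(5):
  6·h(5) = -774
  h(5) = -129.

-129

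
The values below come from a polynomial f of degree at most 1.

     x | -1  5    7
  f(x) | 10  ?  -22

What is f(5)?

The 2 known points determine the degree-1 polynomial uniquely.
Write f(x) = ax + b. Substituting each data point gives a linear system:
  -a + b = 10
  7a + b = -22
Solving the system yields a = -4, b = 6.
So f(x) = -4x + 6.
Then f(5) = -14.

-14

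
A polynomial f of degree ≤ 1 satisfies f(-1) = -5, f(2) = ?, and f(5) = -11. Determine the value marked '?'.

-8

The 2 known points determine the degree-1 polynomial uniquely.
Write f(t) = at + b. Substituting each data point gives a linear system:
  -a + b = -5
  5a + b = -11
Solving the system yields a = -1, b = -6.
So f(t) = -t - 6.
Then f(2) = -8.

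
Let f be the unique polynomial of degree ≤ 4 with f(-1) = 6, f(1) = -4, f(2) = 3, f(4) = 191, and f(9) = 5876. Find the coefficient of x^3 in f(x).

Write f(x) = ax^4 + bx^3 + cx^2 + dx + e. Substituting each data point gives a linear system:
  a - b + c - d + e = 6
  a + b + c + d + e = -4
  16a + 8b + 4c + 2d + e = 3
  256a + 64b + 16c + 4d + e = 191
  6561a + 729b + 81c + 9d + e = 5876
Solving the system yields a = 1, b = -1, c = 1, d = -4, e = -1.
So f(x) = x^4 - x^3 + x^2 - 4x - 1.
The coefficient of x^3 is -1.

-1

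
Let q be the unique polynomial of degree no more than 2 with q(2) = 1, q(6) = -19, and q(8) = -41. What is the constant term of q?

Write q(n) = an^2 + bn + c. Substituting each data point gives a linear system:
  4a + 2b + c = 1
  36a + 6b + c = -19
  64a + 8b + c = -41
Solving the system yields a = -1, b = 3, c = -1.
So q(n) = -n^2 + 3n - 1.
The constant term is -1.

-1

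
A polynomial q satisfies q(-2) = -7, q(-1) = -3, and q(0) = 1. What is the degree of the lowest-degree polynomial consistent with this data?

Forward differences of the values at s = -2, -1, 0:
  q  : -7  -3  1
  Δ  : 4  4
  Δ^2: 0
The first differences are constant (4) and nonzero, while all higher differences vanish, so the minimal degree is 1.

1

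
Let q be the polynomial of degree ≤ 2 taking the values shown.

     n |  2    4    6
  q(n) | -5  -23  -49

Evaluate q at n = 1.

Using the Lagrange interpolation formula with nodes 2, 4, 6:
  L_0(n) = (n - 4)(n - 6) / 8
  L_1(n) = (n - 2)(n - 6) / -4
  L_2(n) = (n - 2)(n - 4) / 8
Then q(n) = -5·L_0(n) - 23·L_1(n) - 49·L_2(n).
Expanding and collecting terms gives q(n) = -n^2 - 3n + 5.
Evaluating at n = 1: q(1) = 1.

1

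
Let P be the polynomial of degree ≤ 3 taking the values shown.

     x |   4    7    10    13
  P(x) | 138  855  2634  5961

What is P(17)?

13645

Forward differences of the values at x = 4, 7, 10, 13:
  P  : 138  855  2634  5961
  Δ  : 717  1779  3327
  Δ^2: 1062  1548
  Δ^3: 486
The third differences are constant, confirming degree 3.
Interpolating (Newton forward form) and evaluating at x = 17 gives P(17) = 13645.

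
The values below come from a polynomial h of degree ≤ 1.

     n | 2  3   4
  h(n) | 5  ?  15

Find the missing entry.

10

The 2 known points determine the degree-1 polynomial uniquely.
Write h(n) = an + b. Substituting each data point gives a linear system:
  2a + b = 5
  4a + b = 15
Solving the system yields a = 5, b = -5.
So h(n) = 5n - 5.
Then h(3) = 10.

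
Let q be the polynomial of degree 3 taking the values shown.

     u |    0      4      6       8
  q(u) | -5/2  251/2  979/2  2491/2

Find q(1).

Using the Lagrange interpolation formula with nodes 0, 4, 6, 8:
  L_0(u) = (u - 4)(u - 6)(u - 8) / -192
  L_1(u) = u(u - 6)(u - 8) / 32
  L_2(u) = u(u - 4)(u - 8) / -24
  L_3(u) = u(u - 4)(u - 6) / 64
Then q(u) = -5/2·L_0(u) + 251/2·L_1(u) + 979/2·L_2(u) + 2491/2·L_3(u).
Expanding and collecting terms gives q(u) = 3u³ - 5u² + 4u - 5/2.
Evaluating at u = 1: q(1) = -1/2.

-1/2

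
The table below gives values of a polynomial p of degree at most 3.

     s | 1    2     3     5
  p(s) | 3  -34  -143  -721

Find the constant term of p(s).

Write p(s) = as^3 + bs^2 + cs + d. Substituting each data point gives a linear system:
  a + b + c + d = 3
  8a + 4b + 2c + d = -34
  27a + 9b + 3c + d = -143
  125a + 25b + 5c + d = -721
Solving the system yields a = -6, b = 0, c = 5, d = 4.
So p(s) = -6s^3 + 5s + 4.
The constant term is 4.

4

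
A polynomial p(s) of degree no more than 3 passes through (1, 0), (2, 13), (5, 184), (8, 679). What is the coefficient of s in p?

-3

Write p(s) = as^3 + bs^2 + cs + d. Substituting each data point gives a linear system:
  a + b + c + d = 0
  8a + 4b + 2c + d = 13
  125a + 25b + 5c + d = 184
  512a + 64b + 8c + d = 679
Solving the system yields a = 1, b = 3, c = -3, d = -1.
So p(s) = s^3 + 3s^2 - 3s - 1.
The coefficient of s is -3.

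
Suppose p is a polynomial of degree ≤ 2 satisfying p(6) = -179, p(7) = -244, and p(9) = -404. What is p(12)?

-719

Write p(n) = an^2 + bn + c. Substituting each data point gives a linear system:
  36a + 6b + c = -179
  49a + 7b + c = -244
  81a + 9b + c = -404
Solving the system yields a = -5, b = 0, c = 1.
So p(n) = -5n² + 1.
Then p(12) = -719.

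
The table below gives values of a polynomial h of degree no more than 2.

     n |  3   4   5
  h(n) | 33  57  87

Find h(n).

Using the Lagrange interpolation formula with nodes 3, 4, 5:
  L_0(n) = (n - 4)(n - 5) / 2
  L_1(n) = (n - 3)(n - 5) / -1
  L_2(n) = (n - 3)(n - 4) / 2
Then h(n) = 33·L_0(n) + 57·L_1(n) + 87·L_2(n).
Expanding and collecting terms gives h(n) = 3n^2 + 3n - 3.
Check: h(3) = 33. ✓

h(n) = 3n^2 + 3n - 3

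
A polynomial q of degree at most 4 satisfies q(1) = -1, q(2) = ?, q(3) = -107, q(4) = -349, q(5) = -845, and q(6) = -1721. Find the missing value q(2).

The 5 known points determine the degree-4 polynomial uniquely.
Write q(t) = at^4 + bt^3 + ct^2 + dt + e. Substituting each data point gives a linear system:
  a + b + c + d + e = -1
  81a + 27b + 9c + 3d + e = -107
  256a + 64b + 16c + 4d + e = -349
  625a + 125b + 25c + 5d + e = -845
  1296a + 216b + 36c + 6d + e = -1721
Solving the system yields a = -1, b = -3, c = 6, d = 2, e = -5.
So q(t) = -t^4 - 3t^3 + 6t^2 + 2t - 5.
Then q(2) = -17.

-17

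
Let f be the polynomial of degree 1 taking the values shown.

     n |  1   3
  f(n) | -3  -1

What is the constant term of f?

Write f(n) = an + b. Substituting each data point gives a linear system:
  a + b = -3
  3a + b = -1
Solving the system yields a = 1, b = -4.
So f(n) = n - 4.
The constant term is -4.

-4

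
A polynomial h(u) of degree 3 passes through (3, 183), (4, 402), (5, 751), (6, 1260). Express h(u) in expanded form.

h(u) = 5u^3 + 5u^2 - u + 6

Write h(u) = au^3 + bu^2 + cu + d. Substituting each data point gives a linear system:
  27a + 9b + 3c + d = 183
  64a + 16b + 4c + d = 402
  125a + 25b + 5c + d = 751
  216a + 36b + 6c + d = 1260
Solving the system yields a = 5, b = 5, c = -1, d = 6.
So h(u) = 5u^3 + 5u^2 - u + 6.
Check: h(6) = 1260. ✓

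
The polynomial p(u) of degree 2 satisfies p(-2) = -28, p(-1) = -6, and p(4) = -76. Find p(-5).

Using the Lagrange interpolation formula with nodes -2, -1, 4:
  L_0(u) = (u + 1)(u - 4) / 6
  L_1(u) = (u + 2)(u - 4) / -5
  L_2(u) = (u + 2)(u + 1) / 30
Then p(u) = -28·L_0(u) - 6·L_1(u) - 76·L_2(u).
Expanding and collecting terms gives p(u) = -6u^2 + 4u + 4.
Evaluating at u = -5: p(-5) = -166.

-166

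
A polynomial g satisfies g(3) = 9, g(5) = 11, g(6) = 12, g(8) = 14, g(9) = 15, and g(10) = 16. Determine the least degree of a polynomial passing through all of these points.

1

Divided differences on the nodes 3, 5, 6, 8, 9, 10:
  order 0: 9  11  12  14  15  16
  order 1: 1  1  1  1  1
  order 2: 0  0  0  0
  order 3: 0  0  0
  order 4: 0  0
  order 5: 0
The order-1 divided differences are all 1 (nonzero) and every higher order vanishes, so the data lies on a polynomial of degree exactly 1.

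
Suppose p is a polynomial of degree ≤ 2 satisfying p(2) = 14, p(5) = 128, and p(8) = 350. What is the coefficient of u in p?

Write p(u) = au^2 + bu + c. Substituting each data point gives a linear system:
  4a + 2b + c = 14
  25a + 5b + c = 128
  64a + 8b + c = 350
Solving the system yields a = 6, b = -4, c = -2.
So p(u) = 6u² - 4u - 2.
The coefficient of u is -4.

-4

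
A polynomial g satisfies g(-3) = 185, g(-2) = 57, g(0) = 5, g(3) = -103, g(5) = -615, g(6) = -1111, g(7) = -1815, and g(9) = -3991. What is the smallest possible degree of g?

3

Divided differences on the nodes -3, -2, 0, 3, 5, 6, 7, 9:
  order 0: 185  57  5  -103  -615  -1111  -1815  -3991
  order 1: -128  -26  -36  -256  -496  -704  -1088
  order 2: 34  -2  -44  -80  -104  -128
  order 3: -6  -6  -6  -6  -6
  order 4: 0  0  0  0
  order 5: 0  0  0
  order 6: 0  0
  order 7: 0
The order-3 divided differences are all -6 (nonzero) and every higher order vanishes, so the data lies on a polynomial of degree exactly 3.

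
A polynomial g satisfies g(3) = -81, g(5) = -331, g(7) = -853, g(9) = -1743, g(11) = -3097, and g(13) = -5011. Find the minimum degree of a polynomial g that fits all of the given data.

Forward differences of the values at s = 3, 5, 7, 9, 11, 13:
  g  : -81  -331  -853  -1743  -3097  -5011
  Δ  : -250  -522  -890  -1354  -1914
  Δ^2: -272  -368  -464  -560
  Δ^3: -96  -96  -96
  Δ^4: 0  0
  Δ^5: 0
The third differences are constant (-96) and nonzero, while all higher differences vanish, so the minimal degree is 3.

3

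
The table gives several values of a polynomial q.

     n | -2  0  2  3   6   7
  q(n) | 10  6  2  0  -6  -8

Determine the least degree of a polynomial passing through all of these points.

1

Divided differences on the nodes -2, 0, 2, 3, 6, 7:
  order 0: 10  6  2  0  -6  -8
  order 1: -2  -2  -2  -2  -2
  order 2: 0  0  0  0
  order 3: 0  0  0
  order 4: 0  0
  order 5: 0
The order-1 divided differences are all -2 (nonzero) and every higher order vanishes, so the data lies on a polynomial of degree exactly 1.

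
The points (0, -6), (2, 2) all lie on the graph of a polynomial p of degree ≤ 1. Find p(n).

p(n) = 4n - 6

Write p(n) = an + b. Substituting each data point gives a linear system:
  b = -6
  2a + b = 2
Solving the system yields a = 4, b = -6.
So p(n) = 4n - 6.
Check: p(2) = 2. ✓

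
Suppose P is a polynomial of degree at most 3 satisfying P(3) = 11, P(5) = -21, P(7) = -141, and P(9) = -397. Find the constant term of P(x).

Write P(x) = ax^3 + bx^2 + cx + d. Substituting each data point gives a linear system:
  27a + 9b + 3c + d = 11
  125a + 25b + 5c + d = -21
  343a + 49b + 7c + d = -141
  729a + 81b + 9c + d = -397
Solving the system yields a = -1, b = 4, c = 1, d = -1.
So P(x) = -x^3 + 4x^2 + x - 1.
The constant term is -1.

-1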